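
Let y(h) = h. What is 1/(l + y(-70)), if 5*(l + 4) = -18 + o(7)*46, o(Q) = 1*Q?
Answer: -5/66 ≈ -0.075758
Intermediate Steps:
o(Q) = Q
l = 284/5 (l = -4 + (-18 + 7*46)/5 = -4 + (-18 + 322)/5 = -4 + (⅕)*304 = -4 + 304/5 = 284/5 ≈ 56.800)
1/(l + y(-70)) = 1/(284/5 - 70) = 1/(-66/5) = -5/66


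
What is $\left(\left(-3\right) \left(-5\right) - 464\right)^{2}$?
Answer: $201601$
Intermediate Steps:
$\left(\left(-3\right) \left(-5\right) - 464\right)^{2} = \left(15 - 464\right)^{2} = \left(-449\right)^{2} = 201601$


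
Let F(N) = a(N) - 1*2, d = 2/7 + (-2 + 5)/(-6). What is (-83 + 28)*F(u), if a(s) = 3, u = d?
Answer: -55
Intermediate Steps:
d = -3/14 (d = 2*(1/7) + 3*(-1/6) = 2/7 - 1/2 = -3/14 ≈ -0.21429)
u = -3/14 ≈ -0.21429
F(N) = 1 (F(N) = 3 - 1*2 = 3 - 2 = 1)
(-83 + 28)*F(u) = (-83 + 28)*1 = -55*1 = -55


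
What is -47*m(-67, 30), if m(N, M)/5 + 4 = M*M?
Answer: -210560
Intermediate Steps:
m(N, M) = -20 + 5*M² (m(N, M) = -20 + 5*(M*M) = -20 + 5*M²)
-47*m(-67, 30) = -47*(-20 + 5*30²) = -47*(-20 + 5*900) = -47*(-20 + 4500) = -47*4480 = -210560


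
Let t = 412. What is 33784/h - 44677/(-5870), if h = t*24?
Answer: 388397/35220 ≈ 11.028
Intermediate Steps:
h = 9888 (h = 412*24 = 9888)
33784/h - 44677/(-5870) = 33784/9888 - 44677/(-5870) = 33784*(1/9888) - 44677*(-1/5870) = 41/12 + 44677/5870 = 388397/35220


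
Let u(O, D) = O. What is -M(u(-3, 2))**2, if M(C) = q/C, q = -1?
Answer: -1/9 ≈ -0.11111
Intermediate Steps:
M(C) = -1/C
-M(u(-3, 2))**2 = -(-1/(-3))**2 = -(-1*(-1/3))**2 = -(1/3)**2 = -1*1/9 = -1/9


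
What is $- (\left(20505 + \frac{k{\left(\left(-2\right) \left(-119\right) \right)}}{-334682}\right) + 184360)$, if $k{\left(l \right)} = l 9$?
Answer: $- \frac{34282312894}{167341} \approx -2.0487 \cdot 10^{5}$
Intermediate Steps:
$k{\left(l \right)} = 9 l$
$- (\left(20505 + \frac{k{\left(\left(-2\right) \left(-119\right) \right)}}{-334682}\right) + 184360) = - (\left(20505 + \frac{9 \left(\left(-2\right) \left(-119\right)\right)}{-334682}\right) + 184360) = - (\left(20505 + 9 \cdot 238 \left(- \frac{1}{334682}\right)\right) + 184360) = - (\left(20505 + 2142 \left(- \frac{1}{334682}\right)\right) + 184360) = - (\left(20505 - \frac{1071}{167341}\right) + 184360) = - (\frac{3431326134}{167341} + 184360) = \left(-1\right) \frac{34282312894}{167341} = - \frac{34282312894}{167341}$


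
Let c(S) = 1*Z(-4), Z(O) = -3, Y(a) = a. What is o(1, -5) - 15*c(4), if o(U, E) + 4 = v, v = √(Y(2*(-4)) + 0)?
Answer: 41 + 2*I*√2 ≈ 41.0 + 2.8284*I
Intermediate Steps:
v = 2*I*√2 (v = √(2*(-4) + 0) = √(-8 + 0) = √(-8) = 2*I*√2 ≈ 2.8284*I)
o(U, E) = -4 + 2*I*√2
c(S) = -3 (c(S) = 1*(-3) = -3)
o(1, -5) - 15*c(4) = (-4 + 2*I*√2) - 15*(-3) = (-4 + 2*I*√2) + 45 = 41 + 2*I*√2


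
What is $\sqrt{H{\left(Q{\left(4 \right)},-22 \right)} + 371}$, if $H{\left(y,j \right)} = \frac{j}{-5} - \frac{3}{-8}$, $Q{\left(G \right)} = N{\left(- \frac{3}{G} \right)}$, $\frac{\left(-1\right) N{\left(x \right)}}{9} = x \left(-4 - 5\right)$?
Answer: $\frac{\sqrt{150310}}{20} \approx 19.385$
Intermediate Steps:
$N{\left(x \right)} = 81 x$ ($N{\left(x \right)} = - 9 x \left(-4 - 5\right) = - 9 x \left(-9\right) = - 9 \left(- 9 x\right) = 81 x$)
$Q{\left(G \right)} = - \frac{243}{G}$ ($Q{\left(G \right)} = 81 \left(- \frac{3}{G}\right) = - \frac{243}{G}$)
$H{\left(y,j \right)} = \frac{3}{8} - \frac{j}{5}$ ($H{\left(y,j \right)} = j \left(- \frac{1}{5}\right) - - \frac{3}{8} = - \frac{j}{5} + \frac{3}{8} = \frac{3}{8} - \frac{j}{5}$)
$\sqrt{H{\left(Q{\left(4 \right)},-22 \right)} + 371} = \sqrt{\left(\frac{3}{8} - - \frac{22}{5}\right) + 371} = \sqrt{\left(\frac{3}{8} + \frac{22}{5}\right) + 371} = \sqrt{\frac{191}{40} + 371} = \sqrt{\frac{15031}{40}} = \frac{\sqrt{150310}}{20}$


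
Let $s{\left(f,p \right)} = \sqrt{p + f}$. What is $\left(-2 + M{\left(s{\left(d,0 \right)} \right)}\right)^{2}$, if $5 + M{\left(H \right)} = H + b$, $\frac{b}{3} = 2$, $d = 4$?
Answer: $1$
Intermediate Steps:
$b = 6$ ($b = 3 \cdot 2 = 6$)
$s{\left(f,p \right)} = \sqrt{f + p}$
$M{\left(H \right)} = 1 + H$ ($M{\left(H \right)} = -5 + \left(H + 6\right) = -5 + \left(6 + H\right) = 1 + H$)
$\left(-2 + M{\left(s{\left(d,0 \right)} \right)}\right)^{2} = \left(-2 + \left(1 + \sqrt{4 + 0}\right)\right)^{2} = \left(-2 + \left(1 + \sqrt{4}\right)\right)^{2} = \left(-2 + \left(1 + 2\right)\right)^{2} = \left(-2 + 3\right)^{2} = 1^{2} = 1$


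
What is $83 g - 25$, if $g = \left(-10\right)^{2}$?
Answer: $8275$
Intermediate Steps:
$g = 100$
$83 g - 25 = 83 \cdot 100 - 25 = 8300 - 25 = 8275$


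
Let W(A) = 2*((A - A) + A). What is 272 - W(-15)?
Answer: 302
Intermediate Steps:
W(A) = 2*A (W(A) = 2*(0 + A) = 2*A)
272 - W(-15) = 272 - 2*(-15) = 272 - 1*(-30) = 272 + 30 = 302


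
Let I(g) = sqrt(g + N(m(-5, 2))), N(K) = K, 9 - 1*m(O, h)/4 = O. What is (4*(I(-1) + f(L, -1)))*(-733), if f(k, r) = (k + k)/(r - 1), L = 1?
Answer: 2932 - 2932*sqrt(55) ≈ -18812.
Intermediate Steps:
m(O, h) = 36 - 4*O
f(k, r) = 2*k/(-1 + r) (f(k, r) = (2*k)/(-1 + r) = 2*k/(-1 + r))
I(g) = sqrt(56 + g) (I(g) = sqrt(g + (36 - 4*(-5))) = sqrt(g + (36 + 20)) = sqrt(g + 56) = sqrt(56 + g))
(4*(I(-1) + f(L, -1)))*(-733) = (4*(sqrt(56 - 1) + 2*1/(-1 - 1)))*(-733) = (4*(sqrt(55) + 2*1/(-2)))*(-733) = (4*(sqrt(55) + 2*1*(-1/2)))*(-733) = (4*(sqrt(55) - 1))*(-733) = (4*(-1 + sqrt(55)))*(-733) = (-4 + 4*sqrt(55))*(-733) = 2932 - 2932*sqrt(55)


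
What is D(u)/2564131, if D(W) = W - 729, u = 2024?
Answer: 1295/2564131 ≈ 0.00050504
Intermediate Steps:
D(W) = -729 + W
D(u)/2564131 = (-729 + 2024)/2564131 = 1295*(1/2564131) = 1295/2564131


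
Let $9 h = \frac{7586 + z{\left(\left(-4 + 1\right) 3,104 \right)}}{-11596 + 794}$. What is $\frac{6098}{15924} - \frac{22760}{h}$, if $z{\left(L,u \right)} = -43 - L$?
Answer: $\frac{550543580069}{1879032} \approx 2.9299 \cdot 10^{5}$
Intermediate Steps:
$h = - \frac{3776}{48609}$ ($h = \frac{\left(7586 - \left(43 + \left(-4 + 1\right) 3\right)\right) \frac{1}{-11596 + 794}}{9} = \frac{\left(7586 - \left(43 - 9\right)\right) \frac{1}{-10802}}{9} = \frac{\left(7586 - 34\right) \left(- \frac{1}{10802}\right)}{9} = \frac{7552 \left(- \frac{1}{10802}\right)}{9} = \frac{1}{9} \left(- \frac{3776}{5401}\right) = - \frac{3776}{48609} \approx -0.077681$)
$\frac{6098}{15924} - \frac{22760}{h} = \frac{6098}{15924} - \frac{22760}{- \frac{3776}{48609}} = 6098 \cdot \frac{1}{15924} - - \frac{138292605}{472} = \frac{3049}{7962} + \frac{138292605}{472} = \frac{550543580069}{1879032}$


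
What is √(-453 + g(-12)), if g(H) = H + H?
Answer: 3*I*√53 ≈ 21.84*I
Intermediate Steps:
g(H) = 2*H
√(-453 + g(-12)) = √(-453 + 2*(-12)) = √(-453 - 24) = √(-477) = 3*I*√53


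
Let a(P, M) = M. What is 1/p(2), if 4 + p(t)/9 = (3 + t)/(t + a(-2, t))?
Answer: -4/99 ≈ -0.040404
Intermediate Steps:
p(t) = -36 + 9*(3 + t)/(2*t) (p(t) = -36 + 9*((3 + t)/(t + t)) = -36 + 9*((3 + t)/((2*t))) = -36 + 9*((3 + t)*(1/(2*t))) = -36 + 9*((3 + t)/(2*t)) = -36 + 9*(3 + t)/(2*t))
1/p(2) = 1/((9/2)*(3 - 7*2)/2) = 1/((9/2)*(1/2)*(3 - 14)) = 1/((9/2)*(1/2)*(-11)) = 1/(-99/4) = -4/99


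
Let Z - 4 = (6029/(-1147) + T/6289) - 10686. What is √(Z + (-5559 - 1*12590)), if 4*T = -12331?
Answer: I*√16626049697761219/759314 ≈ 169.81*I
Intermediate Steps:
T = -12331/4 (T = (¼)*(-12331) = -12331/4 ≈ -3082.8)
Z = -16230711095/1518628 (Z = 4 + ((6029/(-1147) - 12331/4/6289) - 10686) = 4 + ((6029*(-1/1147) - 12331/4*1/6289) - 10686) = 4 + ((-6029/1147 - 649/1324) - 10686) = 4 + (-8726799/1518628 - 10686) = 4 - 16236785607/1518628 = -16230711095/1518628 ≈ -10688.)
√(Z + (-5559 - 1*12590)) = √(-16230711095/1518628 + (-5559 - 1*12590)) = √(-16230711095/1518628 + (-5559 - 12590)) = √(-16230711095/1518628 - 18149) = √(-43792290667/1518628) = I*√16626049697761219/759314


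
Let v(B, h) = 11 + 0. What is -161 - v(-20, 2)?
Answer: -172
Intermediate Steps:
v(B, h) = 11
-161 - v(-20, 2) = -161 - 1*11 = -161 - 11 = -172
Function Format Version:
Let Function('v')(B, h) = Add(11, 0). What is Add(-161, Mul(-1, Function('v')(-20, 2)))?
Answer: -172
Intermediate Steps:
Function('v')(B, h) = 11
Add(-161, Mul(-1, Function('v')(-20, 2))) = Add(-161, Mul(-1, 11)) = Add(-161, -11) = -172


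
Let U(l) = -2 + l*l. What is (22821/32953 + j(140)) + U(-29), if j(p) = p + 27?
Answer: 33173539/32953 ≈ 1006.7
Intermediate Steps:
j(p) = 27 + p
U(l) = -2 + l**2
(22821/32953 + j(140)) + U(-29) = (22821/32953 + (27 + 140)) + (-2 + (-29)**2) = (22821*(1/32953) + 167) + (-2 + 841) = (22821/32953 + 167) + 839 = 5525972/32953 + 839 = 33173539/32953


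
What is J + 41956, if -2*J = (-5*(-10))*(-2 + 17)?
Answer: 41581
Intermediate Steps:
J = -375 (J = -(-5*(-10))*(-2 + 17)/2 = -25*15 = -1/2*750 = -375)
J + 41956 = -375 + 41956 = 41581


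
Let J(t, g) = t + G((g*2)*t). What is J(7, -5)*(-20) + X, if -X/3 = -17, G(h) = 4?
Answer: -169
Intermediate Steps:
X = 51 (X = -3*(-17) = 51)
J(t, g) = 4 + t (J(t, g) = t + 4 = 4 + t)
J(7, -5)*(-20) + X = (4 + 7)*(-20) + 51 = 11*(-20) + 51 = -220 + 51 = -169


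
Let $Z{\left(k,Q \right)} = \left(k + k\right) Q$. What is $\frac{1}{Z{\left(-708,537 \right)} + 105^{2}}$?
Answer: $- \frac{1}{749367} \approx -1.3345 \cdot 10^{-6}$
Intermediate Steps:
$Z{\left(k,Q \right)} = 2 Q k$ ($Z{\left(k,Q \right)} = 2 k Q = 2 Q k$)
$\frac{1}{Z{\left(-708,537 \right)} + 105^{2}} = \frac{1}{2 \cdot 537 \left(-708\right) + 105^{2}} = \frac{1}{-760392 + 11025} = \frac{1}{-749367} = - \frac{1}{749367}$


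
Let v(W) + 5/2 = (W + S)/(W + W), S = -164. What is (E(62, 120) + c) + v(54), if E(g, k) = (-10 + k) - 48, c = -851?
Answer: -21398/27 ≈ -792.52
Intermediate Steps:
v(W) = -5/2 + (-164 + W)/(2*W) (v(W) = -5/2 + (W - 164)/(W + W) = -5/2 + (-164 + W)/((2*W)) = -5/2 + (-164 + W)*(1/(2*W)) = -5/2 + (-164 + W)/(2*W))
E(g, k) = -58 + k
(E(62, 120) + c) + v(54) = ((-58 + 120) - 851) + (-2 - 82/54) = (62 - 851) + (-2 - 82*1/54) = -789 + (-2 - 41/27) = -789 - 95/27 = -21398/27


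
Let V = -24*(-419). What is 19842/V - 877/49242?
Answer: 80686721/41264796 ≈ 1.9553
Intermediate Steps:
V = 10056
19842/V - 877/49242 = 19842/10056 - 877/49242 = 19842*(1/10056) - 877*1/49242 = 3307/1676 - 877/49242 = 80686721/41264796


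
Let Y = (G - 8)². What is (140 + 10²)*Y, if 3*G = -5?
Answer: 67280/3 ≈ 22427.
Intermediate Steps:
G = -5/3 (G = (⅓)*(-5) = -5/3 ≈ -1.6667)
Y = 841/9 (Y = (-5/3 - 8)² = (-29/3)² = 841/9 ≈ 93.444)
(140 + 10²)*Y = (140 + 10²)*(841/9) = (140 + 100)*(841/9) = 240*(841/9) = 67280/3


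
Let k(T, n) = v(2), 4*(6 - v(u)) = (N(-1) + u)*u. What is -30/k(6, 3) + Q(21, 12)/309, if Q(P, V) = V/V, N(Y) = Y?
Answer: -18529/3399 ≈ -5.4513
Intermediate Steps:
v(u) = 6 - u*(-1 + u)/4 (v(u) = 6 - (-1 + u)*u/4 = 6 - u*(-1 + u)/4)
k(T, n) = 11/2 (k(T, n) = 6 - ¼*2² + (¼)*2 = 6 - ¼*4 + ½ = 6 - 1 + ½ = 11/2)
Q(P, V) = 1
-30/k(6, 3) + Q(21, 12)/309 = -30/11/2 + 1/309 = -30*2/11 + 1*(1/309) = -60/11 + 1/309 = -18529/3399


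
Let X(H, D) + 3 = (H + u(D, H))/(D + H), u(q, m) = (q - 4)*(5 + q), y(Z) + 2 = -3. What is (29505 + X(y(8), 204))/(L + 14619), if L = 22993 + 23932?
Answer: 5912693/12247256 ≈ 0.48278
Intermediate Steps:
y(Z) = -5 (y(Z) = -2 - 3 = -5)
u(q, m) = (-4 + q)*(5 + q)
L = 46925
X(H, D) = -3 + (-20 + D + H + D**2)/(D + H) (X(H, D) = -3 + (H + (-20 + D + D**2))/(D + H) = -3 + (-20 + D + H + D**2)/(D + H))
(29505 + X(y(8), 204))/(L + 14619) = (29505 + (-20 + 204**2 - 2*204 - 2*(-5))/(204 - 5))/(46925 + 14619) = (29505 + (-20 + 41616 - 408 + 10)/199)/61544 = (29505 + (1/199)*41198)*(1/61544) = (29505 + 41198/199)*(1/61544) = (5912693/199)*(1/61544) = 5912693/12247256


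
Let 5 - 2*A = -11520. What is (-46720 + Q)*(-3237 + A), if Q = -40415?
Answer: -440118885/2 ≈ -2.2006e+8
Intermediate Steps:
A = 11525/2 (A = 5/2 - 1/2*(-11520) = 5/2 + 5760 = 11525/2 ≈ 5762.5)
(-46720 + Q)*(-3237 + A) = (-46720 - 40415)*(-3237 + 11525/2) = -87135*5051/2 = -440118885/2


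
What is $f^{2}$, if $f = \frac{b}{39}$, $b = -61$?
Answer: $\frac{3721}{1521} \approx 2.4464$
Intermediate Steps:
$f = - \frac{61}{39} \approx -1.5641$
$f^{2} = \left(- \frac{61}{39}\right)^{2} = \frac{3721}{1521}$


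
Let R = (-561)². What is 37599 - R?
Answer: -277122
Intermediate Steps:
R = 314721
37599 - R = 37599 - 1*314721 = 37599 - 314721 = -277122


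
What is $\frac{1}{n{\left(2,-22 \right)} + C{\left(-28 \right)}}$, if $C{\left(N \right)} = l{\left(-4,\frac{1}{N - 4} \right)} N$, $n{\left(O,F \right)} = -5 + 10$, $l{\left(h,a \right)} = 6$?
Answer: $- \frac{1}{163} \approx -0.006135$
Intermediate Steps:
$n{\left(O,F \right)} = 5$
$C{\left(N \right)} = 6 N$
$\frac{1}{n{\left(2,-22 \right)} + C{\left(-28 \right)}} = \frac{1}{5 + 6 \left(-28\right)} = \frac{1}{5 - 168} = \frac{1}{-163} = - \frac{1}{163}$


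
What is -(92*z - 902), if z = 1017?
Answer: -92662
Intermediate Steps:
-(92*z - 902) = -(92*1017 - 902) = -(93564 - 902) = -1*92662 = -92662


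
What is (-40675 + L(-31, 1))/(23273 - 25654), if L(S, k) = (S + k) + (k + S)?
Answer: 40735/2381 ≈ 17.108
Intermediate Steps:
L(S, k) = 2*S + 2*k (L(S, k) = (S + k) + (S + k) = 2*S + 2*k)
(-40675 + L(-31, 1))/(23273 - 25654) = (-40675 + (2*(-31) + 2*1))/(23273 - 25654) = (-40675 + (-62 + 2))/(-2381) = (-40675 - 60)*(-1/2381) = -40735*(-1/2381) = 40735/2381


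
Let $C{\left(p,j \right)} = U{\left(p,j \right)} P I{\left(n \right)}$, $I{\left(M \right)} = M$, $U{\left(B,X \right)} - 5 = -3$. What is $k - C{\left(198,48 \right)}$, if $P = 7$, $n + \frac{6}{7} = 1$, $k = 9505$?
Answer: $9503$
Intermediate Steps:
$U{\left(B,X \right)} = 2$ ($U{\left(B,X \right)} = 5 - 3 = 2$)
$n = \frac{1}{7}$ ($n = - \frac{6}{7} + 1 = \frac{1}{7} \approx 0.14286$)
$C{\left(p,j \right)} = 2$ ($C{\left(p,j \right)} = 2 \cdot 7 \cdot \frac{1}{7} = 14 \cdot \frac{1}{7} = 2$)
$k - C{\left(198,48 \right)} = 9505 - 2 = 9503$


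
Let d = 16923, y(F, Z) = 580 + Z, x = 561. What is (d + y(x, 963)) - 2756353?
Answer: -2737887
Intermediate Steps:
(d + y(x, 963)) - 2756353 = (16923 + (580 + 963)) - 2756353 = (16923 + 1543) - 2756353 = 18466 - 2756353 = -2737887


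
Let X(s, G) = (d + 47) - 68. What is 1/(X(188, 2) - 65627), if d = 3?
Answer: -1/65645 ≈ -1.5233e-5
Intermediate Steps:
X(s, G) = -18 (X(s, G) = (3 + 47) - 68 = 50 - 68 = -18)
1/(X(188, 2) - 65627) = 1/(-18 - 65627) = 1/(-65645) = -1/65645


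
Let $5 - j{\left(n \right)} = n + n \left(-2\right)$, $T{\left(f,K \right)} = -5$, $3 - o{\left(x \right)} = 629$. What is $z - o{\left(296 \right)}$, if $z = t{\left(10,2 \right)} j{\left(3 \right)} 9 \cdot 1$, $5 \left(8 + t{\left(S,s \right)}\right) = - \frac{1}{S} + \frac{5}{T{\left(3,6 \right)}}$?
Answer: $\frac{854}{25} \approx 34.16$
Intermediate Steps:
$o{\left(x \right)} = -626$ ($o{\left(x \right)} = 3 - 629 = -626$)
$j{\left(n \right)} = 5 + n$ ($j{\left(n \right)} = 5 - \left(n + n \left(-2\right)\right) = 5 - \left(n - 2 n\right) = 5 - - n = 5 + n$)
$t{\left(S,s \right)} = - \frac{41}{5} - \frac{1}{5 S}$ ($t{\left(S,s \right)} = -8 + \frac{- \frac{1}{S} + \frac{5}{-5}}{5} = -8 + \frac{- \frac{1}{S} + 5 \left(- \frac{1}{5}\right)}{5} = -8 + \frac{- \frac{1}{S} - 1}{5} = -8 + \frac{-1 - \frac{1}{S}}{5} = -8 - \left(\frac{1}{5} + \frac{1}{5 S}\right) = - \frac{41}{5} - \frac{1}{5 S}$)
$z = - \frac{14796}{25}$ ($z = \frac{-1 - 410}{5 \cdot 10} \left(5 + 3\right) 9 \cdot 1 = \frac{1}{5} \cdot \frac{1}{10} \left(-1 - 410\right) 8 \cdot 9 \cdot 1 = \frac{1}{5} \cdot \frac{1}{10} \left(-411\right) 72 \cdot 1 = \left(- \frac{411}{50}\right) 72 = - \frac{14796}{25} \approx -591.84$)
$z - o{\left(296 \right)} = - \frac{14796}{25} - -626 = - \frac{14796}{25} + 626 = \frac{854}{25}$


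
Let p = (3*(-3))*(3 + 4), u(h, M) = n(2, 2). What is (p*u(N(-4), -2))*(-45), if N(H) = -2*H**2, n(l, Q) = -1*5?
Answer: -14175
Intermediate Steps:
n(l, Q) = -5
u(h, M) = -5
p = -63 (p = -9*7 = -63)
(p*u(N(-4), -2))*(-45) = -63*(-5)*(-45) = 315*(-45) = -14175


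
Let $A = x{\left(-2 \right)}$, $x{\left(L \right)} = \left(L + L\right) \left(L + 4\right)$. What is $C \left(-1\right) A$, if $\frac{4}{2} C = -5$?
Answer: $-20$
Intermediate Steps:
$x{\left(L \right)} = 2 L \left(4 + L\right)$
$C = - \frac{5}{2}$ ($C = \frac{1}{2} \left(-5\right) = - \frac{5}{2} \approx -2.5$)
$A = -8$ ($A = 2 \left(-2\right) \left(4 - 2\right) = 2 \left(-2\right) 2 = -8$)
$C \left(-1\right) A = \left(- \frac{5}{2}\right) \left(-1\right) \left(-8\right) = \frac{5}{2} \left(-8\right) = -20$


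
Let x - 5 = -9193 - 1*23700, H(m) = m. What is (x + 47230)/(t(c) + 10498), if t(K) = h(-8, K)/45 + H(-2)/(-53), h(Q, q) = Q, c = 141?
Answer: 17102835/12518698 ≈ 1.3662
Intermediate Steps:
x = -32888 (x = 5 + (-9193 - 1*23700) = 5 + (-9193 - 23700) = 5 - 32893 = -32888)
t(K) = -334/2385 (t(K) = -8/45 - 2/(-53) = -8*1/45 - 2*(-1/53) = -8/45 + 2/53 = -334/2385)
(x + 47230)/(t(c) + 10498) = (-32888 + 47230)/(-334/2385 + 10498) = 14342/(25037396/2385) = 14342*(2385/25037396) = 17102835/12518698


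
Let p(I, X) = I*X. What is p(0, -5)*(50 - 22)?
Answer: 0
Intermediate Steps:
p(0, -5)*(50 - 22) = (0*(-5))*(50 - 22) = 0*28 = 0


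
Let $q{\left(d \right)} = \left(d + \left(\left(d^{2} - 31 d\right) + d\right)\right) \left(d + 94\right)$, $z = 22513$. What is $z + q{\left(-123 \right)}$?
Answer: $-519671$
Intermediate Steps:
$q{\left(d \right)} = \left(94 + d\right) \left(d^{2} - 29 d\right)$ ($q{\left(d \right)} = \left(d + \left(d^{2} - 30 d\right)\right) \left(94 + d\right) = \left(d^{2} - 29 d\right) \left(94 + d\right) = \left(94 + d\right) \left(d^{2} - 29 d\right)$)
$z + q{\left(-123 \right)} = 22513 - 123 \left(-2726 + \left(-123\right)^{2} + 65 \left(-123\right)\right) = 22513 - 123 \left(-2726 + 15129 - 7995\right) = 22513 - 542184 = -519671$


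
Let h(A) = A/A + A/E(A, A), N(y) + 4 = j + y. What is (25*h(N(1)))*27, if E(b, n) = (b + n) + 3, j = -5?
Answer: 14175/13 ≈ 1090.4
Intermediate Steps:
E(b, n) = 3 + b + n
N(y) = -9 + y (N(y) = -4 + (-5 + y) = -9 + y)
h(A) = 1 + A/(3 + 2*A) (h(A) = A/A + A/(3 + A + A) = 1 + A/(3 + 2*A))
(25*h(N(1)))*27 = (25*(3*(1 + (-9 + 1))/(3 + 2*(-9 + 1))))*27 = (25*(3*(1 - 8)/(3 + 2*(-8))))*27 = (25*(3*(-7)/(3 - 16)))*27 = (25*(3*(-7)/(-13)))*27 = (25*(3*(-1/13)*(-7)))*27 = (25*(21/13))*27 = (525/13)*27 = 14175/13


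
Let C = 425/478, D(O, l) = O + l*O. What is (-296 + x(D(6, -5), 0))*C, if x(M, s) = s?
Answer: -62900/239 ≈ -263.18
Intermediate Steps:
D(O, l) = O + O*l
C = 425/478 (C = 425*(1/478) = 425/478 ≈ 0.88912)
(-296 + x(D(6, -5), 0))*C = (-296 + 0)*(425/478) = -296*425/478 = -62900/239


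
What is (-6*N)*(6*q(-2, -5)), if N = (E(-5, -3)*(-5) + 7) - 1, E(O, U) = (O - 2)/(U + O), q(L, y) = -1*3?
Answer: 351/2 ≈ 175.50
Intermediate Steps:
q(L, y) = -3
E(O, U) = (-2 + O)/(O + U)
N = 13/8 (N = (((-2 - 5)/(-5 - 3))*(-5) + 7) - 1 = ((-7/(-8))*(-5) + 7) - 1 = (-1/8*(-7)*(-5) + 7) - 1 = ((7/8)*(-5) + 7) - 1 = (-35/8 + 7) - 1 = 21/8 - 1 = 13/8 ≈ 1.6250)
(-6*N)*(6*q(-2, -5)) = (-6*13/8)*(6*(-3)) = -39/4*(-18) = 351/2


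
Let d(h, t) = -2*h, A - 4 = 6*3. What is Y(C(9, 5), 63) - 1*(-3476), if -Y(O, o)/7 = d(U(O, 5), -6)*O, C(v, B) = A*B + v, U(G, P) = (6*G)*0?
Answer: 3476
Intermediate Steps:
A = 22 (A = 4 + 6*3 = 4 + 18 = 22)
U(G, P) = 0
C(v, B) = v + 22*B (C(v, B) = 22*B + v = v + 22*B)
Y(O, o) = 0 (Y(O, o) = -7*(-2*0)*O = -0*O = -7*0 = 0)
Y(C(9, 5), 63) - 1*(-3476) = 0 - 1*(-3476) = 0 + 3476 = 3476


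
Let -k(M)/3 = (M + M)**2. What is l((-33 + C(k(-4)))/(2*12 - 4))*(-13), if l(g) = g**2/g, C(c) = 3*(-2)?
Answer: 507/20 ≈ 25.350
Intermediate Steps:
k(M) = -12*M**2 (k(M) = -3*(M + M)**2 = -3*4*M**2 = -12*M**2)
C(c) = -6
l(g) = g
l((-33 + C(k(-4)))/(2*12 - 4))*(-13) = ((-33 - 6)/(2*12 - 4))*(-13) = -39/(24 - 4)*(-13) = -39/20*(-13) = 507/20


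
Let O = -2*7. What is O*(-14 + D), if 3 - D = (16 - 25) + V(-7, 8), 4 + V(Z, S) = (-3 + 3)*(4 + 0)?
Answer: -28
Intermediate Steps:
V(Z, S) = -4 (V(Z, S) = -4 + (-3 + 3)*(4 + 0) = -4 + 0*4 = -4 + 0 = -4)
O = -14
D = 16 (D = 3 - ((16 - 25) - 4) = 3 - (-9 - 4) = 3 - 1*(-13) = 3 + 13 = 16)
O*(-14 + D) = -14*(-14 + 16) = -14*2 = -28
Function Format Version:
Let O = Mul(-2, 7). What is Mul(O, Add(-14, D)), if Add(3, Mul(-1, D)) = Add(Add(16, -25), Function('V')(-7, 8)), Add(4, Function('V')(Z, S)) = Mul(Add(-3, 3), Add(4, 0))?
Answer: -28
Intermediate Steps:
Function('V')(Z, S) = -4 (Function('V')(Z, S) = Add(-4, Mul(Add(-3, 3), Add(4, 0))) = Add(-4, Mul(0, 4)) = Add(-4, 0) = -4)
O = -14
D = 16 (D = Add(3, Mul(-1, Add(Add(16, -25), -4))) = Add(3, Mul(-1, Add(-9, -4))) = Add(3, Mul(-1, -13)) = Add(3, 13) = 16)
Mul(O, Add(-14, D)) = Mul(-14, Add(-14, 16)) = Mul(-14, 2) = -28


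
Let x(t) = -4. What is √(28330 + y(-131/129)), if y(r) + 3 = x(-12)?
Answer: 3*√3147 ≈ 168.29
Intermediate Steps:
y(r) = -7 (y(r) = -3 - 4 = -7)
√(28330 + y(-131/129)) = √(28330 - 7) = √28323 = 3*√3147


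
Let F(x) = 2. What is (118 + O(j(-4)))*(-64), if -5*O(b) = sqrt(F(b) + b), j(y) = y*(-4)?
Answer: -7552 + 192*sqrt(2)/5 ≈ -7497.7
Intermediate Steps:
j(y) = -4*y
O(b) = -sqrt(2 + b)/5
(118 + O(j(-4)))*(-64) = (118 - sqrt(2 - 4*(-4))/5)*(-64) = (118 - sqrt(2 + 16)/5)*(-64) = (118 - 3*sqrt(2)/5)*(-64) = -7552 + 192*sqrt(2)/5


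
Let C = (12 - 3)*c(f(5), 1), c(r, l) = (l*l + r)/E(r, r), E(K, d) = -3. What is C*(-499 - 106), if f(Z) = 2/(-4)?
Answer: 1815/2 ≈ 907.50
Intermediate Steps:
f(Z) = -½ (f(Z) = 2*(-¼) = -½)
c(r, l) = -r/3 - l²/3 (c(r, l) = (l*l + r)/(-3) = (l² + r)*(-⅓) = (r + l²)*(-⅓) = -r/3 - l²/3)
C = -3/2 (C = (12 - 3)*(-⅓*(-½) - ⅓*1²) = 9*(⅙ - ⅓*1) = 9*(⅙ - ⅓) = 9*(-⅙) = -3/2 ≈ -1.5000)
C*(-499 - 106) = -3*(-499 - 106)/2 = -3/2*(-605) = 1815/2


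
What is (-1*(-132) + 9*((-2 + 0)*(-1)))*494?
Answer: 74100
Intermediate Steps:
(-1*(-132) + 9*((-2 + 0)*(-1)))*494 = (132 + 9*(-2*(-1)))*494 = (132 + 9*2)*494 = (132 + 18)*494 = 150*494 = 74100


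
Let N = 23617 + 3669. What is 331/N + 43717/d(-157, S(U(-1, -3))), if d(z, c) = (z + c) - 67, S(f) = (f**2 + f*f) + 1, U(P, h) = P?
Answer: -1192788911/6030206 ≈ -197.80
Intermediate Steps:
S(f) = 1 + 2*f**2 (S(f) = (f**2 + f**2) + 1 = 2*f**2 + 1 = 1 + 2*f**2)
d(z, c) = -67 + c + z (d(z, c) = (c + z) - 67 = -67 + c + z)
N = 27286
331/N + 43717/d(-157, S(U(-1, -3))) = 331/27286 + 43717/(-67 + (1 + 2*(-1)**2) - 157) = 331*(1/27286) + 43717/(-67 + (1 + 2*1) - 157) = 331/27286 + 43717/(-67 + (1 + 2) - 157) = 331/27286 + 43717/(-67 + 3 - 157) = 331/27286 + 43717/(-221) = 331/27286 + 43717*(-1/221) = 331/27286 - 43717/221 = -1192788911/6030206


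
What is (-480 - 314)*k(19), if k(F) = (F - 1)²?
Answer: -257256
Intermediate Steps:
k(F) = (-1 + F)²
(-480 - 314)*k(19) = (-480 - 314)*(-1 + 19)² = -794*18² = -794*324 = -257256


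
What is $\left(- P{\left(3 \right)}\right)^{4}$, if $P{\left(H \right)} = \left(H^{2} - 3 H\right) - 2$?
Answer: $16$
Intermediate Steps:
$P{\left(H \right)} = -2 + H^{2} - 3 H$
$\left(- P{\left(3 \right)}\right)^{4} = \left(- (-2 + 3^{2} - 9)\right)^{4} = \left(- (-2 + 9 - 9)\right)^{4} = \left(\left(-1\right) \left(-2\right)\right)^{4} = 2^{4} = 16$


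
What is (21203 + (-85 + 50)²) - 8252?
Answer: 14176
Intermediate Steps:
(21203 + (-85 + 50)²) - 8252 = (21203 + (-35)²) - 8252 = (21203 + 1225) - 8252 = 22428 - 8252 = 14176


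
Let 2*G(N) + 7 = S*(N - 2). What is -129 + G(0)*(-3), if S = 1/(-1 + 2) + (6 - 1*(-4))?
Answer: -171/2 ≈ -85.500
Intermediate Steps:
S = 11 (S = 1/1 + (6 + 4) = 1 + 10 = 11)
G(N) = -29/2 + 11*N/2 (G(N) = -7/2 + (11*(N - 2))/2 = -7/2 + (11*(-2 + N))/2 = -7/2 + (-22 + 11*N)/2 = -7/2 + (-11 + 11*N/2) = -29/2 + 11*N/2)
-129 + G(0)*(-3) = -129 + (-29/2 + (11/2)*0)*(-3) = -129 + (-29/2 + 0)*(-3) = -129 - 29/2*(-3) = -129 + 87/2 = -171/2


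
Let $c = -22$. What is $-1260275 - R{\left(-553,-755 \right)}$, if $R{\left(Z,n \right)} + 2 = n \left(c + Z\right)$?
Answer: $-1694398$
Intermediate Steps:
$R{\left(Z,n \right)} = -2 + n \left(-22 + Z\right)$
$-1260275 - R{\left(-553,-755 \right)} = -1260275 - \left(-2 - -16610 - -417515\right) = -1260275 - \left(-2 + 16610 + 417515\right) = -1260275 - 434123 = -1694398$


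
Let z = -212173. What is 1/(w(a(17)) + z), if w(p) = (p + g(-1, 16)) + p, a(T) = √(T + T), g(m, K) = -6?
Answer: -212179/45019927905 - 2*√34/45019927905 ≈ -4.7133e-6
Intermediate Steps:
a(T) = √2*√T (a(T) = √(2*T) = √2*√T)
w(p) = -6 + 2*p (w(p) = (p - 6) + p = (-6 + p) + p = -6 + 2*p)
1/(w(a(17)) + z) = 1/((-6 + 2*(√2*√17)) - 212173) = 1/((-6 + 2*√34) - 212173) = 1/(-212179 + 2*√34)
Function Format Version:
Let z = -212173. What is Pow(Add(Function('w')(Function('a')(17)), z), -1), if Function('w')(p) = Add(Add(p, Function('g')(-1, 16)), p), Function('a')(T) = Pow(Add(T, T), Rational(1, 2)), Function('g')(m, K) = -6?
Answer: Add(Rational(-212179, 45019927905), Mul(Rational(-2, 45019927905), Pow(34, Rational(1, 2)))) ≈ -4.7133e-6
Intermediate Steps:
Function('a')(T) = Mul(Pow(2, Rational(1, 2)), Pow(T, Rational(1, 2))) (Function('a')(T) = Pow(Mul(2, T), Rational(1, 2)) = Mul(Pow(2, Rational(1, 2)), Pow(T, Rational(1, 2))))
Function('w')(p) = Add(-6, Mul(2, p)) (Function('w')(p) = Add(Add(p, -6), p) = Add(Add(-6, p), p) = Add(-6, Mul(2, p)))
Pow(Add(Function('w')(Function('a')(17)), z), -1) = Pow(Add(Add(-6, Mul(2, Mul(Pow(2, Rational(1, 2)), Pow(17, Rational(1, 2))))), -212173), -1) = Pow(Add(Add(-6, Mul(2, Pow(34, Rational(1, 2)))), -212173), -1) = Pow(Add(-212179, Mul(2, Pow(34, Rational(1, 2)))), -1)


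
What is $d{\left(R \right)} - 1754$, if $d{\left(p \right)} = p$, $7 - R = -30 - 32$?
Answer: $-1685$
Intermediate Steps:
$R = 69$ ($R = 7 - \left(-30 - 32\right) = 7 - -62 = 7 + 62 = 69$)
$d{\left(R \right)} - 1754 = 69 - 1754 = -1685$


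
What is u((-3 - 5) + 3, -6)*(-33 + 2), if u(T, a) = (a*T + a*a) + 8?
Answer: -2294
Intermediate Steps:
u(T, a) = 8 + a**2 + T*a (u(T, a) = (T*a + a**2) + 8 = (a**2 + T*a) + 8 = 8 + a**2 + T*a)
u((-3 - 5) + 3, -6)*(-33 + 2) = (8 + (-6)**2 + ((-3 - 5) + 3)*(-6))*(-33 + 2) = (8 + 36 + (-8 + 3)*(-6))*(-31) = (8 + 36 - 5*(-6))*(-31) = (8 + 36 + 30)*(-31) = 74*(-31) = -2294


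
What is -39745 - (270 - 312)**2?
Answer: -41509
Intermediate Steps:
-39745 - (270 - 312)**2 = -39745 - 1*(-42)**2 = -39745 - 1*1764 = -39745 - 1764 = -41509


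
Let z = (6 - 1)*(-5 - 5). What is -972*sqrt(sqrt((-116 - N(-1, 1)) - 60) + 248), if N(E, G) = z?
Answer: -972*sqrt(248 + 3*I*sqrt(14)) ≈ -15311.0 - 346.33*I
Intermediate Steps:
z = -50 (z = 5*(-10) = -50)
N(E, G) = -50
-972*sqrt(sqrt((-116 - N(-1, 1)) - 60) + 248) = -972*sqrt(sqrt((-116 - 1*(-50)) - 60) + 248) = -972*sqrt(sqrt((-116 + 50) - 60) + 248) = -972*sqrt(sqrt(-66 - 60) + 248) = -972*sqrt(sqrt(-126) + 248) = -972*sqrt(3*I*sqrt(14) + 248) = -972*sqrt(248 + 3*I*sqrt(14))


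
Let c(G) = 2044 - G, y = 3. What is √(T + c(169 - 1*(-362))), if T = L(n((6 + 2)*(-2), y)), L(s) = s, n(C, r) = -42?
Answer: √1471 ≈ 38.354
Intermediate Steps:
T = -42
√(T + c(169 - 1*(-362))) = √(-42 + (2044 - (169 - 1*(-362)))) = √(-42 + (2044 - (169 + 362))) = √(-42 + (2044 - 1*531)) = √(-42 + (2044 - 531)) = √(-42 + 1513) = √1471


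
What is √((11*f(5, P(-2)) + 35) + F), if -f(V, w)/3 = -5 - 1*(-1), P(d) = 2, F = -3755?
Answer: 2*I*√897 ≈ 59.9*I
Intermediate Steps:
f(V, w) = 12 (f(V, w) = -3*(-5 - 1*(-1)) = -3*(-5 + 1) = -3*(-4) = 12)
√((11*f(5, P(-2)) + 35) + F) = √((11*12 + 35) - 3755) = √((132 + 35) - 3755) = √(167 - 3755) = √(-3588) = 2*I*√897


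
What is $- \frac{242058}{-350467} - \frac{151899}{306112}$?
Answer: $\frac{20861271663}{107282154304} \approx 0.19445$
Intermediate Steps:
$- \frac{242058}{-350467} - \frac{151899}{306112} = \left(-242058\right) \left(- \frac{1}{350467}\right) - \frac{151899}{306112} = \frac{242058}{350467} - \frac{151899}{306112} = \frac{20861271663}{107282154304}$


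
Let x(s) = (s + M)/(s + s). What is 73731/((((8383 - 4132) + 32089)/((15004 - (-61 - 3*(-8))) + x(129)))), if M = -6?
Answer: 95375988477/3125240 ≈ 30518.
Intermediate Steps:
x(s) = (-6 + s)/(2*s) (x(s) = (s - 6)/(s + s) = (-6 + s)/((2*s)) = (-6 + s)*(1/(2*s)) = (-6 + s)/(2*s))
73731/((((8383 - 4132) + 32089)/((15004 - (-61 - 3*(-8))) + x(129)))) = 73731/((((8383 - 4132) + 32089)/((15004 - (-61 - 3*(-8))) + (½)*(-6 + 129)/129))) = 73731/(((4251 + 32089)/((15004 - (-61 + 24)) + (½)*(1/129)*123))) = 73731/((36340/((15004 - 1*(-37)) + 41/86))) = 73731/((36340/((15004 + 37) + 41/86))) = 73731/((36340/(15041 + 41/86))) = 73731/((36340/(1293567/86))) = 73731/((36340*(86/1293567))) = 73731/(3125240/1293567) = 73731*(1293567/3125240) = 95375988477/3125240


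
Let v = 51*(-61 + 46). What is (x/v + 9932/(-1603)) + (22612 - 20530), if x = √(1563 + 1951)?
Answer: 3327514/1603 - √3514/765 ≈ 2075.7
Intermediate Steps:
v = -765 (v = 51*(-15) = -765)
x = √3514 ≈ 59.279
(x/v + 9932/(-1603)) + (22612 - 20530) = (√3514/(-765) + 9932/(-1603)) + (22612 - 20530) = (√3514*(-1/765) + 9932*(-1/1603)) + 2082 = (-√3514/765 - 9932/1603) + 2082 = (-9932/1603 - √3514/765) + 2082 = 3327514/1603 - √3514/765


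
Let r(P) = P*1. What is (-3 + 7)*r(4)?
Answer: 16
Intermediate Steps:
r(P) = P
(-3 + 7)*r(4) = (-3 + 7)*4 = 4*4 = 16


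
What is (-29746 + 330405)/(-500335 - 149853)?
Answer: -300659/650188 ≈ -0.46242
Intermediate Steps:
(-29746 + 330405)/(-500335 - 149853) = 300659/(-650188) = 300659*(-1/650188) = -300659/650188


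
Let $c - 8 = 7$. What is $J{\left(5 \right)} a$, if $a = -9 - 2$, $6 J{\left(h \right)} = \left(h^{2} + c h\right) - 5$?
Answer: $- \frac{1045}{6} \approx -174.17$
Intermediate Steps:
$c = 15$ ($c = 8 + 7 = 15$)
$J{\left(h \right)} = - \frac{5}{6} + \frac{h^{2}}{6} + \frac{5 h}{2}$ ($J{\left(h \right)} = \frac{\left(h^{2} + 15 h\right) - 5}{6} = \frac{-5 + h^{2} + 15 h}{6} = - \frac{5}{6} + \frac{h^{2}}{6} + \frac{5 h}{2}$)
$a = -11$ ($a = -9 - 2 = -11$)
$J{\left(5 \right)} a = \left(- \frac{5}{6} + \frac{5^{2}}{6} + \frac{5}{2} \cdot 5\right) \left(-11\right) = \left(- \frac{5}{6} + \frac{1}{6} \cdot 25 + \frac{25}{2}\right) \left(-11\right) = \left(- \frac{5}{6} + \frac{25}{6} + \frac{25}{2}\right) \left(-11\right) = \frac{95}{6} \left(-11\right) = - \frac{1045}{6}$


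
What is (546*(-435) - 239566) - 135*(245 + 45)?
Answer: -516226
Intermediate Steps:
(546*(-435) - 239566) - 135*(245 + 45) = (-237510 - 239566) - 135*290 = -477076 - 39150 = -516226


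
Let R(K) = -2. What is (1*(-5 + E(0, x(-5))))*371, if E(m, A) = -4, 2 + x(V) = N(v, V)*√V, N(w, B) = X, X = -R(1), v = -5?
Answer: -3339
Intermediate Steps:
X = 2 (X = -1*(-2) = 2)
N(w, B) = 2
x(V) = -2 + 2*√V
(1*(-5 + E(0, x(-5))))*371 = (1*(-5 - 4))*371 = (1*(-9))*371 = -9*371 = -3339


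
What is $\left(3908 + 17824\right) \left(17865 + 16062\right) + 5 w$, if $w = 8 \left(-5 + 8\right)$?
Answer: $737301684$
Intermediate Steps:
$w = 24$ ($w = 8 \cdot 3 = 24$)
$\left(3908 + 17824\right) \left(17865 + 16062\right) + 5 w = \left(3908 + 17824\right) \left(17865 + 16062\right) + 5 \cdot 24 = 21732 \cdot 33927 + 120 = 737301564 + 120 = 737301684$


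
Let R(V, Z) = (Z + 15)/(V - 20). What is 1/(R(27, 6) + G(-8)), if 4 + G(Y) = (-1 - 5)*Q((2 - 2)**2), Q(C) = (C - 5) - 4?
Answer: 1/53 ≈ 0.018868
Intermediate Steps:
R(V, Z) = (15 + Z)/(-20 + V)
Q(C) = -9 + C (Q(C) = (-5 + C) - 4 = -9 + C)
G(Y) = 50 (G(Y) = -4 + (-1 - 5)*(-9 + (2 - 2)**2) = -4 - 6*(-9 + 0**2) = -4 - 6*(-9 + 0) = -4 - 6*(-9) = -4 + 54 = 50)
1/(R(27, 6) + G(-8)) = 1/((15 + 6)/(-20 + 27) + 50) = 1/(21/7 + 50) = 1/((1/7)*21 + 50) = 1/(3 + 50) = 1/53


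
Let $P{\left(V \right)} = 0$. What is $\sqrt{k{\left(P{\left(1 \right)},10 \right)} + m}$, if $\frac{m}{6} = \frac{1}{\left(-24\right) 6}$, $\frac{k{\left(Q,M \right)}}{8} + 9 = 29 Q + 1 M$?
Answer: $\frac{\sqrt{1146}}{12} \approx 2.8211$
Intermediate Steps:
$k{\left(Q,M \right)} = -72 + 8 M + 232 Q$ ($k{\left(Q,M \right)} = -72 + 8 \left(29 Q + 1 M\right) = -72 + 8 \left(29 Q + M\right) = -72 + 8 \left(M + 29 Q\right) = -72 + \left(8 M + 232 Q\right) = -72 + 8 M + 232 Q$)
$m = - \frac{1}{24}$ ($m = \frac{6}{\left(-24\right) 6} = \frac{6}{-144} = 6 \left(- \frac{1}{144}\right) = - \frac{1}{24} \approx -0.041667$)
$\sqrt{k{\left(P{\left(1 \right)},10 \right)} + m} = \sqrt{\left(-72 + 8 \cdot 10 + 232 \cdot 0\right) - \frac{1}{24}} = \sqrt{\left(-72 + 80 + 0\right) - \frac{1}{24}} = \sqrt{8 - \frac{1}{24}} = \sqrt{\frac{191}{24}} = \frac{\sqrt{1146}}{12}$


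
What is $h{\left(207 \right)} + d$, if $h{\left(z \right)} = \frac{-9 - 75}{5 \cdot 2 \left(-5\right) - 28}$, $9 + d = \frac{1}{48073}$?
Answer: $- \frac{4951506}{624949} \approx -7.9231$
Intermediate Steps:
$d = - \frac{432656}{48073}$ ($d = -9 + \frac{1}{48073} = - \frac{432656}{48073} \approx -9.0$)
$h{\left(z \right)} = \frac{14}{13}$ ($h{\left(z \right)} = - \frac{84}{10 \left(-5\right) - 28} = - \frac{84}{-50 - 28} = - \frac{84}{-78} = \left(-84\right) \left(- \frac{1}{78}\right) = \frac{14}{13}$)
$h{\left(207 \right)} + d = \frac{14}{13} - \frac{432656}{48073} = - \frac{4951506}{624949}$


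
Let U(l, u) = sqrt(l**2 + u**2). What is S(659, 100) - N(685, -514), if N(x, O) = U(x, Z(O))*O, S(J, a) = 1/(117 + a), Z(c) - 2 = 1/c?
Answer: 1/217 + sqrt(123968422829) ≈ 3.5209e+5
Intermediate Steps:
Z(c) = 2 + 1/c
N(x, O) = O*sqrt(x**2 + (2 + 1/O)**2) (N(x, O) = sqrt(x**2 + (2 + 1/O)**2)*O = O*sqrt(x**2 + (2 + 1/O)**2))
S(659, 100) - N(685, -514) = 1/(117 + 100) - (-514)*sqrt(4 + (-514)**(-2) + 685**2 + 4/(-514)) = 1/217 - (-514)*sqrt(4 + 1/264196 + 469225 + 4*(-1/514)) = 1/217 - (-514)*sqrt(4 + 1/264196 + 469225 - 2/257) = 1/217 - (-514)*sqrt(123968422829/264196) = 1/217 - (-514)*sqrt(123968422829)/514 = 1/217 - (-1)*sqrt(123968422829) = 1/217 + sqrt(123968422829)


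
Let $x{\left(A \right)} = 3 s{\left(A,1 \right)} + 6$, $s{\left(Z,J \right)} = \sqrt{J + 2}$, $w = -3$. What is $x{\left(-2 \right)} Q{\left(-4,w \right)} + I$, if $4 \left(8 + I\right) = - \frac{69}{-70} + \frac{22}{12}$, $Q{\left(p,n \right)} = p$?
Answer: $- \frac{3286}{105} - 12 \sqrt{3} \approx -52.08$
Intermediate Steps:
$s{\left(Z,J \right)} = \sqrt{2 + J}$
$I = - \frac{766}{105}$ ($I = -8 + \frac{- \frac{69}{-70} + \frac{22}{12}}{4} = -8 + \frac{\left(-69\right) \left(- \frac{1}{70}\right) + 22 \cdot \frac{1}{12}}{4} = -8 + \frac{\frac{69}{70} + \frac{11}{6}}{4} = -8 + \frac{1}{4} \cdot \frac{296}{105} = -8 + \frac{74}{105} = - \frac{766}{105} \approx -7.2952$)
$x{\left(A \right)} = 6 + 3 \sqrt{3}$ ($x{\left(A \right)} = 3 \sqrt{2 + 1} + 6 = 3 \sqrt{3} + 6 = 6 + 3 \sqrt{3}$)
$x{\left(-2 \right)} Q{\left(-4,w \right)} + I = \left(6 + 3 \sqrt{3}\right) \left(-4\right) - \frac{766}{105} = \left(-24 - 12 \sqrt{3}\right) - \frac{766}{105} = - \frac{3286}{105} - 12 \sqrt{3}$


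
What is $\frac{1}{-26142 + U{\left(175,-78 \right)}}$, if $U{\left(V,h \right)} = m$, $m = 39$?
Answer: $- \frac{1}{26103} \approx -3.831 \cdot 10^{-5}$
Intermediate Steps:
$U{\left(V,h \right)} = 39$
$\frac{1}{-26142 + U{\left(175,-78 \right)}} = \frac{1}{-26142 + 39} = \frac{1}{-26103} = - \frac{1}{26103}$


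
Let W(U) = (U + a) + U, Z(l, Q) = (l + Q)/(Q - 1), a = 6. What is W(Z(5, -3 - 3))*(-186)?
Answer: -8184/7 ≈ -1169.1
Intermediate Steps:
Z(l, Q) = (Q + l)/(-1 + Q)
W(U) = 6 + 2*U (W(U) = (U + 6) + U = (6 + U) + U = 6 + 2*U)
W(Z(5, -3 - 3))*(-186) = (6 + 2*(((-3 - 3) + 5)/(-1 + (-3 - 3))))*(-186) = (6 + 2*((-6 + 5)/(-1 - 6)))*(-186) = (6 + 2*(-1/(-7)))*(-186) = (6 + 2*(-⅐*(-1)))*(-186) = (6 + 2*(⅐))*(-186) = (6 + 2/7)*(-186) = (44/7)*(-186) = -8184/7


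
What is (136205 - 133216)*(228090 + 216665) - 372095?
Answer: 1329000600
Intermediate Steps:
(136205 - 133216)*(228090 + 216665) - 372095 = 2989*444755 - 372095 = 1329372695 - 372095 = 1329000600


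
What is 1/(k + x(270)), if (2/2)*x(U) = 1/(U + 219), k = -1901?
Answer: -489/929588 ≈ -0.00052604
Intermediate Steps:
x(U) = 1/(219 + U) (x(U) = 1/(U + 219) = 1/(219 + U))
1/(k + x(270)) = 1/(-1901 + 1/(219 + 270)) = 1/(-1901 + 1/489) = 1/(-929588/489) = -489/929588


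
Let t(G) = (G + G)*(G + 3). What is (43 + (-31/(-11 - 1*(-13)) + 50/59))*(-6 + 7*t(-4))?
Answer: 83625/59 ≈ 1417.4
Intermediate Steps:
t(G) = 2*G*(3 + G) (t(G) = (2*G)*(3 + G) = 2*G*(3 + G))
(43 + (-31/(-11 - 1*(-13)) + 50/59))*(-6 + 7*t(-4)) = (43 + (-31/(-11 - 1*(-13)) + 50/59))*(-6 + 7*(2*(-4)*(3 - 4))) = (43 + (-31/(-11 + 13) + 50*(1/59)))*(-6 + 7*(2*(-4)*(-1))) = (43 + (-31/2 + 50/59))*(-6 + 7*8) = (43 + (-31*1/2 + 50/59))*(-6 + 56) = (43 + (-31/2 + 50/59))*50 = (43 - 1729/118)*50 = (3345/118)*50 = 83625/59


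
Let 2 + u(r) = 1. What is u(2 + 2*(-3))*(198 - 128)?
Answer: -70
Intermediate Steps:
u(r) = -1 (u(r) = -2 + 1 = -1)
u(2 + 2*(-3))*(198 - 128) = -(198 - 128) = -1*70 = -70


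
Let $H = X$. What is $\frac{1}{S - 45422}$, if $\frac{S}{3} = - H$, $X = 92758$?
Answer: $- \frac{1}{323696} \approx -3.0893 \cdot 10^{-6}$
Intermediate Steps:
$H = 92758$
$S = -278274$ ($S = 3 \left(\left(-1\right) 92758\right) = 3 \left(-92758\right) = -278274$)
$\frac{1}{S - 45422} = \frac{1}{-278274 - 45422} = \frac{1}{-323696} = - \frac{1}{323696}$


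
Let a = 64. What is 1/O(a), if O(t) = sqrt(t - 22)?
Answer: sqrt(42)/42 ≈ 0.15430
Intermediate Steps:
O(t) = sqrt(-22 + t)
1/O(a) = 1/(sqrt(-22 + 64)) = 1/(sqrt(42)) = sqrt(42)/42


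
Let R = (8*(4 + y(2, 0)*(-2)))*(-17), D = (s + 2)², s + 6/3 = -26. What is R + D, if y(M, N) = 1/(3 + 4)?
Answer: 1196/7 ≈ 170.86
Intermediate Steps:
y(M, N) = ⅐ (y(M, N) = 1/7 = ⅐)
s = -28 (s = -2 - 26 = -28)
D = 676 (D = (-28 + 2)² = (-26)² = 676)
R = -3536/7 (R = (8*(4 + (⅐)*(-2)))*(-17) = (8*(4 - 2/7))*(-17) = (8*(26/7))*(-17) = (208/7)*(-17) = -3536/7 ≈ -505.14)
R + D = -3536/7 + 676 = 1196/7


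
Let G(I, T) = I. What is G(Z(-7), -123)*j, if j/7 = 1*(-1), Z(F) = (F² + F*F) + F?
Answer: -637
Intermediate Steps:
Z(F) = F + 2*F² (Z(F) = (F² + F²) + F = 2*F² + F = F + 2*F²)
j = -7 (j = 7*(1*(-1)) = 7*(-1) = -7)
G(Z(-7), -123)*j = -7*(1 + 2*(-7))*(-7) = -7*(1 - 14)*(-7) = -7*(-13)*(-7) = 91*(-7) = -637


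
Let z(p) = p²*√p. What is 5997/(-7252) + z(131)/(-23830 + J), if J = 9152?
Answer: -5997/7252 - 17161*√131/14678 ≈ -14.209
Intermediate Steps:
z(p) = p^(5/2)
5997/(-7252) + z(131)/(-23830 + J) = 5997/(-7252) + 131^(5/2)/(-23830 + 9152) = 5997*(-1/7252) + (17161*√131)/(-14678) = -5997/7252 + (17161*√131)*(-1/14678) = -5997/7252 - 17161*√131/14678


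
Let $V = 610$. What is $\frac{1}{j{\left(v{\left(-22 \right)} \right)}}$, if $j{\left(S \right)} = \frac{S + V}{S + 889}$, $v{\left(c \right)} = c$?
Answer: $\frac{289}{196} \approx 1.4745$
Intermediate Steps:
$j{\left(S \right)} = \frac{610 + S}{889 + S}$ ($j{\left(S \right)} = \frac{S + 610}{S + 889} = \frac{610 + S}{889 + S}$)
$\frac{1}{j{\left(v{\left(-22 \right)} \right)}} = \frac{1}{\frac{1}{889 - 22} \left(610 - 22\right)} = \frac{1}{\frac{1}{867} \cdot 588} = \frac{1}{\frac{196}{289}} = \frac{289}{196}$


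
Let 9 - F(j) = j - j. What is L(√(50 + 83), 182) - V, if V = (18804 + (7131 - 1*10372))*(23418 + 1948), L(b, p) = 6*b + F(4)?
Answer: -394771049 + 6*√133 ≈ -3.9477e+8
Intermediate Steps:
F(j) = 9 (F(j) = 9 - (j - j) = 9 - 1*0 = 9 + 0 = 9)
L(b, p) = 9 + 6*b (L(b, p) = 6*b + 9 = 9 + 6*b)
V = 394771058 (V = (18804 + (7131 - 10372))*25366 = (18804 - 3241)*25366 = 15563*25366 = 394771058)
L(√(50 + 83), 182) - V = (9 + 6*√(50 + 83)) - 1*394771058 = (9 + 6*√133) - 394771058 = -394771049 + 6*√133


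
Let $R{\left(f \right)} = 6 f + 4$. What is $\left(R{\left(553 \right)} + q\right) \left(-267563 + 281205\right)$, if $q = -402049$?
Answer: $-5439433734$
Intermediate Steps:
$R{\left(f \right)} = 4 + 6 f$
$\left(R{\left(553 \right)} + q\right) \left(-267563 + 281205\right) = \left(\left(4 + 6 \cdot 553\right) - 402049\right) \left(-267563 + 281205\right) = \left(\left(4 + 3318\right) - 402049\right) 13642 = \left(3322 - 402049\right) 13642 = \left(-398727\right) 13642 = -5439433734$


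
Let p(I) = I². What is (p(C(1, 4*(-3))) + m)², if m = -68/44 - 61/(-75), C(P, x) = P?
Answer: 48841/680625 ≈ 0.071759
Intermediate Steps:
m = -604/825 (m = -68*1/44 - 61*(-1/75) = -17/11 + 61/75 = -604/825 ≈ -0.73212)
(p(C(1, 4*(-3))) + m)² = (1² - 604/825)² = (1 - 604/825)² = (221/825)² = 48841/680625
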